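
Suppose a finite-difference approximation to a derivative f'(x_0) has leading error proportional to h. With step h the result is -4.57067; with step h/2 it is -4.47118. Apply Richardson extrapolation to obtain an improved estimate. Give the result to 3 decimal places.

-4.372

Extrapolated value = (2·A(h/2) − A(h)) / (2 − 1)
= (2·(-4.47118) − (-4.57067)) / 1
= -4.37169 / 1 = -4.37169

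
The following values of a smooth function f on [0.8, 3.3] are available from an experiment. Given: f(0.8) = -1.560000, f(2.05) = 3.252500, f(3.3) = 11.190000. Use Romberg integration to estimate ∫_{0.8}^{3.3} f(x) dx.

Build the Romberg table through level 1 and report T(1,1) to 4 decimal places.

9.4333

T(0,0) (trapezoid, 1 panel, h=2.5000): 12.037500
T(1,0) (trapezoid, 2 panels, h=1.2500): 10.084375
T(1,1) = 10.084375 + (10.084375 − 12.037500)/3 = 9.433333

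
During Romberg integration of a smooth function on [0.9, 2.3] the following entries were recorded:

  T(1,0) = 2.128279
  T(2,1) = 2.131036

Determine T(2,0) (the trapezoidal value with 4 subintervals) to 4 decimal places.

2.1303

From T(2,1) = (4·T(2,0) − T(1,0))/3, solve for T(2,0):
4·T(2,0) = 3·2.131036 + 2.128279 = 8.521387
T(2,0) = 2.130347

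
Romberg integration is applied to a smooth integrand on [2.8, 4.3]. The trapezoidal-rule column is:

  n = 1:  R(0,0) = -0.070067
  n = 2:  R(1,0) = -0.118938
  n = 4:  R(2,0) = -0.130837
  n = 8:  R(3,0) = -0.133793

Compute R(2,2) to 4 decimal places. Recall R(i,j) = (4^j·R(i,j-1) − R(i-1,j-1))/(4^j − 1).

R(1,1) = -0.118938 + (-0.118938 − (-0.070067))/3 = -0.135228
R(2,1) = -0.130837 + (-0.130837 − (-0.118938))/3 = -0.134803
R(2,2) = (16·(-0.134803) − (-0.135228)) / 15 = -0.134775

-0.1348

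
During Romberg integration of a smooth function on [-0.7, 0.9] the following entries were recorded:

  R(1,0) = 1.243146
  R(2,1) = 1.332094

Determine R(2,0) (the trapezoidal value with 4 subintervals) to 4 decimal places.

1.3099

From R(2,1) = (4·R(2,0) − R(1,0))/3, solve for R(2,0):
4·R(2,0) = 3·1.332094 + 1.243146 = 5.239428
R(2,0) = 1.309857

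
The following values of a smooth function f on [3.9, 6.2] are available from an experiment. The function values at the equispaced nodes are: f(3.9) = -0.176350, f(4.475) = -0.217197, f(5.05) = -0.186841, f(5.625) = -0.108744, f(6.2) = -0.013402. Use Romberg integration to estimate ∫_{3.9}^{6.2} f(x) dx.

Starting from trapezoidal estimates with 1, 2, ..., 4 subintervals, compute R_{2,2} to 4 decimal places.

-0.3578

R_{0,0} (trapezoid, 1 panel, h=2.3000): -0.218215
R_{1,0} (trapezoid, 2 panels, h=1.1500): -0.323975
R_{2,0} (trapezoid, 4 panels, h=0.5750): -0.349403
R_{1,1} = -0.323975 + (-0.323975 − (-0.218215))/3 = -0.359228
R_{2,1} = -0.349403 + (-0.349403 − (-0.323975))/3 = -0.357879
R_{2,2} = -0.357879 + (-0.357879 − (-0.359228))/15 = -0.357789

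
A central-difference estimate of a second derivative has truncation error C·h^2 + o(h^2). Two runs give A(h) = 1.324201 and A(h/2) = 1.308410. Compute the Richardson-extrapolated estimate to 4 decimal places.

Extrapolated value = (4·A(h/2) − A(h)) / (4 − 1)
= (4·1.308410 − 1.324201) / 3
= 3.909439 / 3 = 1.303146

1.3031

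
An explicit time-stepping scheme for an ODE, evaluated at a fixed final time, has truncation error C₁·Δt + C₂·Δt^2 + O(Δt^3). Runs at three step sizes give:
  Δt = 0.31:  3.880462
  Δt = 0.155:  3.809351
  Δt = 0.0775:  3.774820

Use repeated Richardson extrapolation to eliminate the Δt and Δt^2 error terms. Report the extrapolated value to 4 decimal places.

3.7410

First eliminate the Δt term (factor 2^1 = 2):
  B₁ = (2·3.809351 − 3.880462)/1 = 3.738240
  B₂ = (2·3.774820 − 3.809351)/1 = 3.740289
Then eliminate the Δt^2 term (factor 2^2 = 4):
  (4·3.740289 − 3.738240)/3 = 3.740972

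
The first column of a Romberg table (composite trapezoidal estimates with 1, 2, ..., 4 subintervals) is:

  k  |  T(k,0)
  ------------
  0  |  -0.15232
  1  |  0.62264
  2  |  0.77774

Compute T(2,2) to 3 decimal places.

T(1,1) = (4·0.62264 − (-0.15232)) / 3 = 0.88096
T(2,1) = 0.77774 + (0.77774 − 0.62264)/3 = 0.82944
T(2,2) = (16·0.82944 − 0.88096) / 15 = 0.82601
(Column j=1 coincides with Simpson's rule on the same nodes.)

0.826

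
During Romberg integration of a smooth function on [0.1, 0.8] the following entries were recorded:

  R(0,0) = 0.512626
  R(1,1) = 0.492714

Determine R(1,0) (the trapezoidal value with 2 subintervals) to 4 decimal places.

0.4977

From R(1,1) = (4·R(1,0) − R(0,0))/3, solve for R(1,0):
4·R(1,0) = 3·0.492714 + 0.512626 = 1.990768
R(1,0) = 0.497692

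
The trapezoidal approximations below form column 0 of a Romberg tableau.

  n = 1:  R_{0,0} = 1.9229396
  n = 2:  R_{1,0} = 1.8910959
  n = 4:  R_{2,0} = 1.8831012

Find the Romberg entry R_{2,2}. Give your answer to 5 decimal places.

R_{1,1} = (4·1.8910959 − 1.9229396) / 3 = 1.8804813
R_{2,1} = (4·1.8831012 − 1.8910959) / 3 = 1.8804363
R_{2,2} = (16·1.8804363 − 1.8804813) / 15 = 1.8804333

1.88043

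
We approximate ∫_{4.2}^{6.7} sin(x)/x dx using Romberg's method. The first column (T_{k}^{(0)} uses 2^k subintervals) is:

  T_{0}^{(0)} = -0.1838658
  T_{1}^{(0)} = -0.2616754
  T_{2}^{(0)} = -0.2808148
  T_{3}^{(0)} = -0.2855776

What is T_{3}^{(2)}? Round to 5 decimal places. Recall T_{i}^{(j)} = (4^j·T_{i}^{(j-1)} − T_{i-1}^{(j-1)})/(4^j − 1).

-0.28716

T_{2}^{(1)} = -0.2808148 + (-0.2808148 − (-0.2616754))/3 = -0.2871946
T_{3}^{(1)} = -0.2855776 + (-0.2855776 − (-0.2808148))/3 = -0.2871652
T_{3}^{(2)} = (16·(-0.2871652) − (-0.2871946)) / 15 = -0.2871632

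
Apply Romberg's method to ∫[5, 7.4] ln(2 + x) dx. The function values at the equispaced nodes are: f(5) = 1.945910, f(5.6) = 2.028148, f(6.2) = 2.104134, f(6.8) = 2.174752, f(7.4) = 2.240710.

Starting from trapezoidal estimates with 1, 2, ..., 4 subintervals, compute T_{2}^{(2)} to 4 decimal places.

5.0413

T_{0}^{(0)} (trapezoid, 1 panel, h=2.4000): 5.023944
T_{1}^{(0)} (trapezoid, 2 panels, h=1.2000): 5.036933
T_{2}^{(0)} (trapezoid, 4 panels, h=0.6000): 5.040206
T_{1}^{(1)} = 5.036933 + (5.036933 − 5.023944)/3 = 5.041263
T_{2}^{(1)} = 5.040206 + (5.040206 − 5.036933)/3 = 5.041297
T_{2}^{(2)} = 5.041297 + (5.041297 − 5.041263)/15 = 5.041299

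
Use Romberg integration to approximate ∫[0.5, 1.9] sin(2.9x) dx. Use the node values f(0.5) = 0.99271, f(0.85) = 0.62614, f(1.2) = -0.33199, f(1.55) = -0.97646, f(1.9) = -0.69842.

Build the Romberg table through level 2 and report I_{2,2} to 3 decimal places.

I_{0,0} (trapezoid, 1 panel, h=1.4000): 0.20600
I_{1,0} (trapezoid, 2 panels, h=0.7000): -0.12939
I_{2,0} (trapezoid, 4 panels, h=0.3500): -0.18731
I_{1,1} = -0.12939 + (-0.12939 − 0.20600)/3 = -0.24119
I_{2,1} = -0.18731 + (-0.18731 − (-0.12939))/3 = -0.20662
I_{2,2} = -0.20662 + (-0.20662 − (-0.24119))/15 = -0.20432

-0.204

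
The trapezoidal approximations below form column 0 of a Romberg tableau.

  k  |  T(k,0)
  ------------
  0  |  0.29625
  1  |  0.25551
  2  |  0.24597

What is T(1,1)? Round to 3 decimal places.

0.242

Richardson extrapolation on the trapezoidal column (denominator 4−1=3):
T(1,1) = (4·0.25551 − 0.29625) / 3 = 0.24193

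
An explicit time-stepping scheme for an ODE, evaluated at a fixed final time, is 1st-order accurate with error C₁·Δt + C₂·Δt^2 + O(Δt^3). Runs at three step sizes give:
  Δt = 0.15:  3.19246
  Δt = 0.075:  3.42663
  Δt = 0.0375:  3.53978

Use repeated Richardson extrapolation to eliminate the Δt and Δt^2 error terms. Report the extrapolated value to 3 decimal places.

3.650

First eliminate the Δt term (factor 2^1 = 2):
  B₁ = (2·3.42663 − 3.19246)/1 = 3.66080
  B₂ = (2·3.53978 − 3.42663)/1 = 3.65293
Then eliminate the Δt^2 term (factor 2^2 = 4):
  (4·3.65293 − 3.66080)/3 = 3.65031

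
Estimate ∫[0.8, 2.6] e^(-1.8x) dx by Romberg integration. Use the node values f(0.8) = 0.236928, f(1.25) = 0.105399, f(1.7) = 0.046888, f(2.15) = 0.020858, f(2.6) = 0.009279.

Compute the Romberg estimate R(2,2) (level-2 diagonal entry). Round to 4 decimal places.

R(0,0) (trapezoid, 1 panel, h=1.8000): 0.221586
R(1,0) (trapezoid, 2 panels, h=0.9000): 0.152992
R(2,0) (trapezoid, 4 panels, h=0.4500): 0.133312
R(1,1) = 0.152992 + (0.152992 − 0.221586)/3 = 0.130127
R(2,1) = 0.133312 + (0.133312 − 0.152992)/3 = 0.126752
R(2,2) = 0.126752 + (0.126752 − 0.130127)/15 = 0.126527

0.1265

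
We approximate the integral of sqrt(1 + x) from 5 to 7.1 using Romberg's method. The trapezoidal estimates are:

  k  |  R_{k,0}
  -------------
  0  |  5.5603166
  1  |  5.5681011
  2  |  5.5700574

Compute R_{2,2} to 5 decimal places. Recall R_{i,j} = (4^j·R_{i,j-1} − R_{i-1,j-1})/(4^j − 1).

5.57071

Richardson extrapolation on the trapezoidal column (denominator 4−1=3):
R_{1,1} = (4·5.5681011 − 5.5603166) / 3 = 5.5706959
R_{2,1} = (4·5.5700574 − 5.5681011) / 3 = 5.5707095
R_{2,2} = (16·5.5707095 − 5.5706959) / 15 = 5.5707104
(Column j=1 coincides with Simpson's rule on the same nodes.)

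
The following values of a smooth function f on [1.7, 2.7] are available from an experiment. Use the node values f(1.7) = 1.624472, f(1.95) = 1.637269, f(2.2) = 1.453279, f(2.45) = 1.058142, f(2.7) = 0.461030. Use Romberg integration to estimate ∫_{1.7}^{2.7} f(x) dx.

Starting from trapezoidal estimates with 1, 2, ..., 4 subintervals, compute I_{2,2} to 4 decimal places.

I_{0,0} (trapezoid, 1 panel, h=1.0000): 1.042751
I_{1,0} (trapezoid, 2 panels, h=0.5000): 1.248015
I_{2,0} (trapezoid, 4 panels, h=0.2500): 1.297860
I_{1,1} = 1.248015 + (1.248015 − 1.042751)/3 = 1.316436
I_{2,1} = 1.297860 + (1.297860 − 1.248015)/3 = 1.314475
I_{2,2} = 1.314475 + (1.314475 − 1.316436)/15 = 1.314344

1.3143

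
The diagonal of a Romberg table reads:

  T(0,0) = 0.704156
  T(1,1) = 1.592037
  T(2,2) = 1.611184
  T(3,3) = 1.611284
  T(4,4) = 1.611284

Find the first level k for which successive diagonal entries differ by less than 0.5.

k = 2

|T(1,1) − T(0,0)| = 0.887881 ≥ 0.5
|T(2,2) − T(1,1)| = 0.019147 < 0.5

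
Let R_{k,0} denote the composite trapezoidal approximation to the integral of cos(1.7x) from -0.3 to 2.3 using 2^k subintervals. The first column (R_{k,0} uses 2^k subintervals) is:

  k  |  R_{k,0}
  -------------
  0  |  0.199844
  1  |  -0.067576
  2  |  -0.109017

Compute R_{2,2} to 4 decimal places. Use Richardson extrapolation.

-0.1206

Richardson extrapolation on the trapezoidal column (denominator 4−1=3):
R_{1,1} = -0.067576 + (-0.067576 − 0.199844)/3 = -0.156716
R_{2,1} = -0.109017 + (-0.109017 − (-0.067576))/3 = -0.122831
R_{2,2} = (16·(-0.122831) − (-0.156716)) / 15 = -0.120572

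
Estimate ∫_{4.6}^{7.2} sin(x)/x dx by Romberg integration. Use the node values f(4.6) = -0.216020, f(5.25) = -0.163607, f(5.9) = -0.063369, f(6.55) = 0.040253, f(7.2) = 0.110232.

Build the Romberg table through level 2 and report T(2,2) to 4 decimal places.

-0.1574

T(0,0) (trapezoid, 1 panel, h=2.6000): -0.137524
T(1,0) (trapezoid, 2 panels, h=1.3000): -0.151142
T(2,0) (trapezoid, 4 panels, h=0.6500): -0.155751
T(1,1) = -0.151142 + (-0.151142 − (-0.137524))/3 = -0.155681
T(2,1) = -0.155751 + (-0.155751 − (-0.151142))/3 = -0.157287
T(2,2) = -0.157287 + (-0.157287 − (-0.155681))/15 = -0.157394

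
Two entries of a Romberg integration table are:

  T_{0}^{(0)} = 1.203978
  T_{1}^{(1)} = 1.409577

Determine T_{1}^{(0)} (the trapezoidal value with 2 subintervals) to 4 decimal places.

From T_{1}^{(1)} = (4·T_{1}^{(0)} − T_{0}^{(0)})/3, solve for T_{1}^{(0)}:
4·T_{1}^{(0)} = 3·1.409577 + 1.203978 = 5.432709
T_{1}^{(0)} = 1.358177

1.3582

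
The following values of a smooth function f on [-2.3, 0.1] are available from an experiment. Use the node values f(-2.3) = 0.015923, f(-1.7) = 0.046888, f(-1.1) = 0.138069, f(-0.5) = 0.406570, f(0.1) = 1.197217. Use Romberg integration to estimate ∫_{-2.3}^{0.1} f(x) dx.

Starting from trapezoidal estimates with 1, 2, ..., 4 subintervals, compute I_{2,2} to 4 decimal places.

0.6576

I_{0,0} (trapezoid, 1 panel, h=2.4000): 1.455768
I_{1,0} (trapezoid, 2 panels, h=1.2000): 0.893567
I_{2,0} (trapezoid, 4 panels, h=0.6000): 0.718858
I_{1,1} = 0.893567 + (0.893567 − 1.455768)/3 = 0.706167
I_{2,1} = 0.718858 + (0.718858 − 0.893567)/3 = 0.660622
I_{2,2} = 0.660622 + (0.660622 − 0.706167)/15 = 0.657586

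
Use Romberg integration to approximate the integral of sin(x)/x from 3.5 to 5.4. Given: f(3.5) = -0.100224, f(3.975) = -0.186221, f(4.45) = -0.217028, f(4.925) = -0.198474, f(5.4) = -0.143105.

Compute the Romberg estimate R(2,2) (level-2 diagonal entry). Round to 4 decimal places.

R(0,0) (trapezoid, 1 panel, h=1.9000): -0.231163
R(1,0) (trapezoid, 2 panels, h=0.9500): -0.321758
R(2,0) (trapezoid, 4 panels, h=0.4750): -0.343609
R(1,1) = -0.321758 + (-0.321758 − (-0.231163))/3 = -0.351956
R(2,1) = -0.343609 + (-0.343609 − (-0.321758))/3 = -0.350893
R(2,2) = -0.350893 + (-0.350893 − (-0.351956))/15 = -0.350822

-0.3508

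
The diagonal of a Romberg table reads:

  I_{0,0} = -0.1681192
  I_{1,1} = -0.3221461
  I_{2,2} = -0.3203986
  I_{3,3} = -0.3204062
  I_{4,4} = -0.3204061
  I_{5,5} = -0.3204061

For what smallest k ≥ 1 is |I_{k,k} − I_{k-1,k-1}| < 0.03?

|I_{1,1} − I_{0,0}| = 0.1540269 ≥ 0.03
|I_{2,2} − I_{1,1}| = 0.0017475 < 0.03

k = 2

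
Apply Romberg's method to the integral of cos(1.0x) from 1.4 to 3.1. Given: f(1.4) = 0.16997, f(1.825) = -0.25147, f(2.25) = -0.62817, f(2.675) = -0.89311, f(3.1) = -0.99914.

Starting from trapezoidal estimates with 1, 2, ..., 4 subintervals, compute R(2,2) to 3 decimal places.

-0.944

R(0,0) (trapezoid, 1 panel, h=1.7000): -0.70479
R(1,0) (trapezoid, 2 panels, h=0.8500): -0.88634
R(2,0) (trapezoid, 4 panels, h=0.4250): -0.92962
R(1,1) = -0.88634 + (-0.88634 − (-0.70479))/3 = -0.94686
R(2,1) = -0.92962 + (-0.92962 − (-0.88634))/3 = -0.94405
R(2,2) = -0.94405 + (-0.94405 − (-0.94686))/15 = -0.94386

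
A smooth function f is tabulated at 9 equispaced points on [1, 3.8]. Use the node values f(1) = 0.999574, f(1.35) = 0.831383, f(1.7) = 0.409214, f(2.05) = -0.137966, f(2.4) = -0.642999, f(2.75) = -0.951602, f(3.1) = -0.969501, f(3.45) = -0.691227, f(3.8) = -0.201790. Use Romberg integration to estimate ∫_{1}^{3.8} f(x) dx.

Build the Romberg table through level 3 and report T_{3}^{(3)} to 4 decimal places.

-0.6304

T_{0}^{(0)} (trapezoid, 1 panel, h=2.8000): 1.116898
T_{1}^{(0)} (trapezoid, 2 panels, h=1.4000): -0.341750
T_{2}^{(0)} (trapezoid, 4 panels, h=0.7000): -0.563076
T_{3}^{(0)} (trapezoid, 8 panels, h=0.3500): -0.613832
T_{1}^{(1)} = -0.341750 + (-0.341750 − 1.116898)/3 = -0.827966
T_{2}^{(1)} = -0.563076 + (-0.563076 − (-0.341750))/3 = -0.636851
T_{3}^{(1)} = -0.613832 + (-0.613832 − (-0.563076))/3 = -0.630751
T_{2}^{(2)} = -0.636851 + (-0.636851 − (-0.827966))/15 = -0.624110
T_{3}^{(2)} = -0.630751 + (-0.630751 − (-0.636851))/15 = -0.630344
T_{3}^{(3)} = -0.630344 + (-0.630344 − (-0.624110))/63 = -0.630443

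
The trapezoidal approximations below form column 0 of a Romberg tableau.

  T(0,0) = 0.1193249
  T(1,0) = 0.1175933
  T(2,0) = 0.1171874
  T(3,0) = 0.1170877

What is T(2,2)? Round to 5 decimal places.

Richardson extrapolation on the trapezoidal column (denominator 4−1=3):
T(1,1) = (4·0.1175933 − 0.1193249) / 3 = 0.1170161
T(2,1) = 0.1171874 + (0.1171874 − 0.1175933)/3 = 0.1170521
T(2,2) = (16·0.1170521 − 0.1170161) / 15 = 0.1170545

0.11705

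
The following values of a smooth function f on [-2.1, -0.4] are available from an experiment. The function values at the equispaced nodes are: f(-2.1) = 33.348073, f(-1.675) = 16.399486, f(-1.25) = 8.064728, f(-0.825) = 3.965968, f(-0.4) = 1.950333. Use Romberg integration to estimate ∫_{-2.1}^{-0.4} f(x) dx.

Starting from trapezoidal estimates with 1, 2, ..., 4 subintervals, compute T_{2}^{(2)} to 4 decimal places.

18.8050

T_{0}^{(0)} (trapezoid, 1 panel, h=1.7000): 30.003645
T_{1}^{(0)} (trapezoid, 2 panels, h=0.8500): 21.856841
T_{2}^{(0)} (trapezoid, 4 panels, h=0.4250): 19.583739
T_{1}^{(1)} = 21.856841 + (21.856841 − 30.003645)/3 = 19.141240
T_{2}^{(1)} = 19.583739 + (19.583739 − 21.856841)/3 = 18.826038
T_{2}^{(2)} = 18.826038 + (18.826038 − 19.141240)/15 = 18.805025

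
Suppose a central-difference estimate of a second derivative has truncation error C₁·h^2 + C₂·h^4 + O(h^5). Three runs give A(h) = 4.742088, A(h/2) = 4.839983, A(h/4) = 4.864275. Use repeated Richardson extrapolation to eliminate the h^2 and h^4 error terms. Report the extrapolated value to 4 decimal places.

First eliminate the h^2 term (factor 2^2 = 4):
  B₁ = (4·4.839983 − 4.742088)/3 = 4.872615
  B₂ = (4·4.864275 − 4.839983)/3 = 4.872372
Then eliminate the h^4 term (factor 2^4 = 16):
  (16·4.872372 − 4.872615)/15 = 4.872356

4.8724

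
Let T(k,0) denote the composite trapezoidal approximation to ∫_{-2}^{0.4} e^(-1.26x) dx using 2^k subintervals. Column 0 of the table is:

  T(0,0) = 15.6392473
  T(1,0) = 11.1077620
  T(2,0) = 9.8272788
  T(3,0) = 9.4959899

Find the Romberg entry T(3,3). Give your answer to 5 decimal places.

Richardson extrapolation on the trapezoidal column (denominator 4−1=3):
T(1,1) = (4·11.1077620 − 15.6392473) / 3 = 9.5972669
T(2,1) = (4·9.8272788 − 11.1077620) / 3 = 9.4004511
T(3,1) = (4·9.4959899 − 9.8272788) / 3 = 9.3855603
T(2,2) = (16·9.4004511 − 9.5972669) / 15 = 9.3873300
T(3,2) = (16·9.3855603 − 9.4004511) / 15 = 9.3845676
T(3,3) = 9.3845676 + (9.3845676 − 9.3873300)/63 = 9.3845238

9.38452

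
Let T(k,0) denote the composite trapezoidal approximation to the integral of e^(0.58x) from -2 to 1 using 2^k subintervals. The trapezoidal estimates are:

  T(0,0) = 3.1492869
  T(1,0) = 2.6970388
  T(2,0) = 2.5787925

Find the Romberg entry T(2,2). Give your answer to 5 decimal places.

Richardson extrapolation on the trapezoidal column (denominator 4−1=3):
T(1,1) = 2.6970388 + (2.6970388 − 3.1492869)/3 = 2.5462894
T(2,1) = 2.5787925 + (2.5787925 − 2.6970388)/3 = 2.5393771
T(2,2) = 2.5393771 + (2.5393771 − 2.5462894)/15 = 2.5389163
(Column j=1 coincides with Simpson's rule on the same nodes.)

2.53892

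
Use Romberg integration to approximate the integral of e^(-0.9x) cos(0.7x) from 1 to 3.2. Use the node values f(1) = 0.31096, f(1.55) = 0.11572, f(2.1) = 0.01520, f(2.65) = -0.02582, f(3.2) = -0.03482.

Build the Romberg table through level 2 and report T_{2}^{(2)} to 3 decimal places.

T_{0}^{(0)} (trapezoid, 1 panel, h=2.2000): 0.30375
T_{1}^{(0)} (trapezoid, 2 panels, h=1.1000): 0.16860
T_{2}^{(0)} (trapezoid, 4 panels, h=0.5500): 0.13374
T_{1}^{(1)} = 0.16860 + (0.16860 − 0.30375)/3 = 0.12355
T_{2}^{(1)} = 0.13374 + (0.13374 − 0.16860)/3 = 0.12212
T_{2}^{(2)} = 0.12212 + (0.12212 − 0.12355)/15 = 0.12202

0.122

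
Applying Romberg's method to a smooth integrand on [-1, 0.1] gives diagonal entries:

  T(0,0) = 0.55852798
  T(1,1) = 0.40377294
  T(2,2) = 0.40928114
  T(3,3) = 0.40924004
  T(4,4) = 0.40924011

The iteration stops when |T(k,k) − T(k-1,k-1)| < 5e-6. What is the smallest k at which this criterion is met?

k = 4

|T(1,1) − T(0,0)| = 0.15475504 ≥ 5e-6
|T(2,2) − T(1,1)| = 0.00550820 ≥ 5e-6
|T(3,3) − T(2,2)| = 0.00004110 ≥ 5e-6
|T(4,4) − T(3,3)| = 0.00000007 < 5e-6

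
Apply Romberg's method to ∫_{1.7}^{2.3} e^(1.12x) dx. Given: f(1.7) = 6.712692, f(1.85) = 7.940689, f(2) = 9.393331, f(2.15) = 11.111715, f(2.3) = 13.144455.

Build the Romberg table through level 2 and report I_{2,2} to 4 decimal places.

I_{0,0} (trapezoid, 1 panel, h=0.6000): 5.957144
I_{1,0} (trapezoid, 2 panels, h=0.3000): 5.796571
I_{2,0} (trapezoid, 4 panels, h=0.1500): 5.756146
I_{1,1} = 5.796571 + (5.796571 − 5.957144)/3 = 5.743047
I_{2,1} = 5.756146 + (5.756146 − 5.796571)/3 = 5.742671
I_{2,2} = 5.742671 + (5.742671 − 5.743047)/15 = 5.742646

5.7426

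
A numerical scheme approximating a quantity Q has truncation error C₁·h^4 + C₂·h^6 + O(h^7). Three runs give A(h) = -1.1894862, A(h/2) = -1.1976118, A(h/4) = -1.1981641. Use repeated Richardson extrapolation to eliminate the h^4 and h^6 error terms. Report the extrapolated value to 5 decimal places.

-1.19820

First eliminate the h^4 term (factor 2^4 = 16):
  B₁ = (16·(-1.1976118) − (-1.1894862))/15 = -1.1981535
  B₂ = (16·(-1.1981641) − (-1.1976118))/15 = -1.1982009
Then eliminate the h^6 term (factor 2^6 = 64):
  (64·(-1.1982009) − (-1.1981535))/63 = -1.1982017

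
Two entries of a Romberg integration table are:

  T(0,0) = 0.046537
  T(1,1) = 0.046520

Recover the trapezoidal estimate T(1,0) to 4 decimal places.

From T(1,1) = (4·T(1,0) − T(0,0))/3, solve for T(1,0):
4·T(1,0) = 3·0.046520 + 0.046537 = 0.186097
T(1,0) = 0.046524

0.0465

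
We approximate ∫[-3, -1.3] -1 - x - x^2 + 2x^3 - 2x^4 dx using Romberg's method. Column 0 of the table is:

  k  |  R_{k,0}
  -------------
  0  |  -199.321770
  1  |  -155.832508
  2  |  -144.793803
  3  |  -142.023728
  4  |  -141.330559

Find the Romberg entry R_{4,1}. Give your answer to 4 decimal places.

-141.0995

R_{4,1} = -141.330559 + (-141.330559 − (-142.023728))/3 = -141.099503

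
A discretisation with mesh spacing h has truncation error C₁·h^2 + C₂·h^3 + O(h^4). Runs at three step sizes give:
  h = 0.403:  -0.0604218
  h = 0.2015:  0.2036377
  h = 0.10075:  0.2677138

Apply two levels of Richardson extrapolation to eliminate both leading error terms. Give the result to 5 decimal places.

First eliminate the h^2 term (factor 2^2 = 4):
  B₁ = (4·0.2036377 − (-0.0604218))/3 = 0.2916575
  B₂ = (4·0.2677138 − 0.2036377)/3 = 0.2890725
Then eliminate the h^3 term (factor 2^3 = 8):
  (8·0.2890725 − 0.2916575)/7 = 0.2887032

0.28870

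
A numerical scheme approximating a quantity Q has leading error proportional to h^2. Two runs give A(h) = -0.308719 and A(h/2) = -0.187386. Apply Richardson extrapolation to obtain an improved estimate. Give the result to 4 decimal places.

The leading error scales as h^2; refining by a factor of 2 reduces it by 2^2 = 4.
Extrapolated value = (4·A(h/2) − A(h)) / (4 − 1)
= (4·(-0.187386) − (-0.308719)) / 3
= -0.440825 / 3 = -0.146942

-0.1469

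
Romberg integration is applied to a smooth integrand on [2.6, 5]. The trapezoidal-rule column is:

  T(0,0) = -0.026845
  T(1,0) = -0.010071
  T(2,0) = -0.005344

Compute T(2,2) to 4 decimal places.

-0.0037

T(1,1) = (4·(-0.010071) − (-0.026845)) / 3 = -0.004480
T(2,1) = (4·(-0.005344) − (-0.010071)) / 3 = -0.003768
T(2,2) = (16·(-0.003768) − (-0.004480)) / 15 = -0.003721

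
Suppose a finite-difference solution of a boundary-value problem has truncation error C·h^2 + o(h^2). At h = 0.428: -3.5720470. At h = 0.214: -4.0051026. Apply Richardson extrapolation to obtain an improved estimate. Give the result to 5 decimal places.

Extrapolated value = (4·A(h/2) − A(h)) / (4 − 1)
= (4·(-4.0051026) − (-3.5720470)) / 3
= -12.4483634 / 3 = -4.1494545

-4.14945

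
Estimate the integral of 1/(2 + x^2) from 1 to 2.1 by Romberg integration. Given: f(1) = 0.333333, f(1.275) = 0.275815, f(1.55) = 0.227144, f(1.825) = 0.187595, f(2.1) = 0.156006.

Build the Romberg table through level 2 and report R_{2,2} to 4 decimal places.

0.2564

R_{0,0} (trapezoid, 1 panel, h=1.1000): 0.269136
R_{1,0} (trapezoid, 2 panels, h=0.5500): 0.259497
R_{2,0} (trapezoid, 4 panels, h=0.2750): 0.257186
R_{1,1} = 0.259497 + (0.259497 − 0.269136)/3 = 0.256284
R_{2,1} = 0.257186 + (0.257186 − 0.259497)/3 = 0.256416
R_{2,2} = 0.256416 + (0.256416 − 0.256284)/15 = 0.256425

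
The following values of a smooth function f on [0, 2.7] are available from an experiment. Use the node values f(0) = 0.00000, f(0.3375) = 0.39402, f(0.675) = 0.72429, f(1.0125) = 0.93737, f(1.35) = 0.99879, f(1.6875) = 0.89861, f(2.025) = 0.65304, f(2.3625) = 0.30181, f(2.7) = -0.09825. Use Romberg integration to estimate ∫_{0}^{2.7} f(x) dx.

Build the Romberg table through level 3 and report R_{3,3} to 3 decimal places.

1.663

R_{0,0} (trapezoid, 1 panel, h=2.7000): -0.13264
R_{1,0} (trapezoid, 2 panels, h=1.3500): 1.28205
R_{2,0} (trapezoid, 4 panels, h=0.6750): 1.57072
R_{3,0} (trapezoid, 8 panels, h=0.3375): 1.63985
R_{1,1} = 1.28205 + (1.28205 − (-0.13264))/3 = 1.75361
R_{2,1} = 1.57072 + (1.57072 − 1.28205)/3 = 1.66694
R_{3,1} = 1.63985 + (1.63985 − 1.57072)/3 = 1.66289
R_{2,2} = 1.66694 + (1.66694 − 1.75361)/15 = 1.66116
R_{3,2} = 1.66289 + (1.66289 − 1.66694)/15 = 1.66262
R_{3,3} = 1.66262 + (1.66262 − 1.66116)/63 = 1.66264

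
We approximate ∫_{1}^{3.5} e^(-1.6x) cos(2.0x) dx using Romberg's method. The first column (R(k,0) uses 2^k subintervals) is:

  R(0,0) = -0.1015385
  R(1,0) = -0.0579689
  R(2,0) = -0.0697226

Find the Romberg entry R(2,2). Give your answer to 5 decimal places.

-0.07565

R(1,1) = -0.0579689 + (-0.0579689 − (-0.1015385))/3 = -0.0434457
R(2,1) = -0.0697226 + (-0.0697226 − (-0.0579689))/3 = -0.0736405
R(2,2) = -0.0736405 + (-0.0736405 − (-0.0434457))/15 = -0.0756535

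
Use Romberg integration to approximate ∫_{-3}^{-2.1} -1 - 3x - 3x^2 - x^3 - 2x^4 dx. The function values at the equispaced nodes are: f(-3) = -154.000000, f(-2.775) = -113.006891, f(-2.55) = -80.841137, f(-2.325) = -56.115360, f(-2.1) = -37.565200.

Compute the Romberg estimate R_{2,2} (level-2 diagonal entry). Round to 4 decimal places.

R_{0,0} (trapezoid, 1 panel, h=0.9000): -86.204340
R_{1,0} (trapezoid, 2 panels, h=0.4500): -79.480682
R_{2,0} (trapezoid, 4 panels, h=0.2250): -77.792847
R_{1,1} = -79.480682 + (-79.480682 − (-86.204340))/3 = -77.239463
R_{2,1} = -77.792847 + (-77.792847 − (-79.480682))/3 = -77.230235
R_{2,2} = -77.230235 + (-77.230235 − (-77.239463))/15 = -77.229620

-77.2296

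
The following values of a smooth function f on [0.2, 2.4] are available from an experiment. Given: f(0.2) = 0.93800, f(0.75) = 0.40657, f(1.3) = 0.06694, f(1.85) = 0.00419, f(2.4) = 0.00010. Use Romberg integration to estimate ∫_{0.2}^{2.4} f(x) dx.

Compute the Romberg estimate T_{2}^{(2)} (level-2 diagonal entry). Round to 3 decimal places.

T_{0}^{(0)} (trapezoid, 1 panel, h=2.2000): 1.03191
T_{1}^{(0)} (trapezoid, 2 panels, h=1.1000): 0.58959
T_{2}^{(0)} (trapezoid, 4 panels, h=0.5500): 0.52071
T_{1}^{(1)} = 0.58959 + (0.58959 − 1.03191)/3 = 0.44215
T_{2}^{(1)} = 0.52071 + (0.52071 − 0.58959)/3 = 0.49775
T_{2}^{(2)} = 0.49775 + (0.49775 − 0.44215)/15 = 0.50146

0.501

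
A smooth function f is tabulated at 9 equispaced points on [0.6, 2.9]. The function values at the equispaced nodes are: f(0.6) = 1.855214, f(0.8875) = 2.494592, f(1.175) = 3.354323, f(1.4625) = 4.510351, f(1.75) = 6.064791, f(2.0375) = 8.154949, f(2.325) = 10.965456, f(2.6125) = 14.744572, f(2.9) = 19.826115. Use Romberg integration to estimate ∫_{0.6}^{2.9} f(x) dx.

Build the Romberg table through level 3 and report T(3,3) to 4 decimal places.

T(0,0) (trapezoid, 1 panel, h=2.3000): 24.933528
T(1,0) (trapezoid, 2 panels, h=1.1500): 19.441274
T(2,0) (trapezoid, 4 panels, h=0.5750): 17.954510
T(3,0) (trapezoid, 8 panels, h=0.2875): 17.574788
T(1,1) = 19.441274 + (19.441274 − 24.933528)/3 = 17.610523
T(2,1) = 17.954510 + (17.954510 − 19.441274)/3 = 17.458922
T(3,1) = 17.574788 + (17.574788 − 17.954510)/3 = 17.448214
T(2,2) = 17.458922 + (17.458922 − 17.610523)/15 = 17.448815
T(3,2) = 17.448214 + (17.448214 − 17.458922)/15 = 17.447500
T(3,3) = 17.447500 + (17.447500 − 17.448815)/63 = 17.447479

17.4475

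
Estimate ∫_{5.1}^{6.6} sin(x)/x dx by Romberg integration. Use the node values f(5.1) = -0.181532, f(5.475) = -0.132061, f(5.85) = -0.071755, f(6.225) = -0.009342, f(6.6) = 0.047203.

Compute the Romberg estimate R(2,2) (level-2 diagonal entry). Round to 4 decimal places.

-0.1054

R(0,0) (trapezoid, 1 panel, h=1.5000): -0.100747
R(1,0) (trapezoid, 2 panels, h=0.7500): -0.104190
R(2,0) (trapezoid, 4 panels, h=0.3750): -0.105121
R(1,1) = -0.104190 + (-0.104190 − (-0.100747))/3 = -0.105338
R(2,1) = -0.105121 + (-0.105121 − (-0.104190))/3 = -0.105431
R(2,2) = -0.105431 + (-0.105431 − (-0.105338))/15 = -0.105437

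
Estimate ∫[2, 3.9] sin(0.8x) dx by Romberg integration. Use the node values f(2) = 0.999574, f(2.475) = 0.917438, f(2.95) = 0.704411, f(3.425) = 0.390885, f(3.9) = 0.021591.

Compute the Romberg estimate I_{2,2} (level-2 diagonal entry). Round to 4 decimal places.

1.2132

I_{0,0} (trapezoid, 1 panel, h=1.9000): 0.970107
I_{1,0} (trapezoid, 2 panels, h=0.9500): 1.154244
I_{2,0} (trapezoid, 4 panels, h=0.4750): 1.198575
I_{1,1} = 1.154244 + (1.154244 − 0.970107)/3 = 1.215623
I_{2,1} = 1.198575 + (1.198575 − 1.154244)/3 = 1.213352
I_{2,2} = 1.213352 + (1.213352 − 1.215623)/15 = 1.213201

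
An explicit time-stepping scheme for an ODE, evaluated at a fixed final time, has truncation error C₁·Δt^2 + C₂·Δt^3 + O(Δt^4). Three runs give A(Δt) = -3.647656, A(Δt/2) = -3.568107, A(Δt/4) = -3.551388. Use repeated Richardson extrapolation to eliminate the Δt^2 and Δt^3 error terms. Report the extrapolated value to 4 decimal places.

First eliminate the Δt^2 term (factor 2^2 = 4):
  B₁ = (4·(-3.568107) − (-3.647656))/3 = -3.541591
  B₂ = (4·(-3.551388) − (-3.568107))/3 = -3.545815
Then eliminate the Δt^3 term (factor 2^3 = 8):
  (8·(-3.545815) − (-3.541591))/7 = -3.546418

-3.5464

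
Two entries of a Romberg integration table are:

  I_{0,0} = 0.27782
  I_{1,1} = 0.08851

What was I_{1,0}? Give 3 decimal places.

0.136

From I_{1,1} = (4·I_{1,0} − I_{0,0})/3, solve for I_{1,0}:
4·I_{1,0} = 3·0.08851 + 0.27782 = 0.54335
I_{1,0} = 0.13584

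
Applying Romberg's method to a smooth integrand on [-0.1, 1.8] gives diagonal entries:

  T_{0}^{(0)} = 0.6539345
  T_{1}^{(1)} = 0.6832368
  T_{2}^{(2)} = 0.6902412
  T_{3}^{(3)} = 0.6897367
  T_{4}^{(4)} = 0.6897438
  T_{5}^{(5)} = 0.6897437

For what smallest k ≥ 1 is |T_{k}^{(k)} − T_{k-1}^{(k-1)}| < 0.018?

k = 2

|T_{1}^{(1)} − T_{0}^{(0)}| = 0.0293023 ≥ 0.018
|T_{2}^{(2)} − T_{1}^{(1)}| = 0.0070044 < 0.018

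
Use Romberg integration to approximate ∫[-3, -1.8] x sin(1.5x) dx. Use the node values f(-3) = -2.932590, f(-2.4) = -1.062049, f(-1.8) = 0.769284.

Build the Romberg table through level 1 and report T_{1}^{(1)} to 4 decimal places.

T_{0}^{(0)} (trapezoid, 1 panel, h=1.2000): -1.297984
T_{1}^{(0)} (trapezoid, 2 panels, h=0.6000): -1.286221
T_{1}^{(1)} = -1.286221 + (-1.286221 − (-1.297984))/3 = -1.282300

-1.2823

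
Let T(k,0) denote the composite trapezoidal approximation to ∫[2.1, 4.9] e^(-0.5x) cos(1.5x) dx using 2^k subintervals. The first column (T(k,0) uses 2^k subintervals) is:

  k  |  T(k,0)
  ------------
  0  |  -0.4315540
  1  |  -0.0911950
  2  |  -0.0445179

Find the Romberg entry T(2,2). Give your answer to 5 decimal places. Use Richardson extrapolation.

-0.03237

T(1,1) = (4·(-0.0911950) − (-0.4315540)) / 3 = 0.0222580
T(2,1) = (4·(-0.0445179) − (-0.0911950)) / 3 = -0.0289589
T(2,2) = -0.0289589 + (-0.0289589 − 0.0222580)/15 = -0.0323734
(Column j=1 coincides with Simpson's rule on the same nodes.)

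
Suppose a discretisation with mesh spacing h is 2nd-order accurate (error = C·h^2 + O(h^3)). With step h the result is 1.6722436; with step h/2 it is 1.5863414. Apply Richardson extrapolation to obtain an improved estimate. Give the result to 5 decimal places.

The leading error scales as h^2; refining by a factor of 2 reduces it by 2^2 = 4.
Extrapolated value = (4·A(h/2) − A(h)) / (4 − 1)
= (4·1.5863414 − 1.6722436) / 3
= 4.6731220 / 3 = 1.5577073

1.55771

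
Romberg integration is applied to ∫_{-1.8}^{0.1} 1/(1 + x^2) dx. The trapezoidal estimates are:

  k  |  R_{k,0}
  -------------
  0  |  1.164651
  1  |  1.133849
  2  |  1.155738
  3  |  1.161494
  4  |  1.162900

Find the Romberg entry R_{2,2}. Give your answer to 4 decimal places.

1.1657

R_{1,1} = 1.133849 + (1.133849 − 1.164651)/3 = 1.123582
R_{2,1} = 1.155738 + (1.155738 − 1.133849)/3 = 1.163034
R_{2,2} = 1.163034 + (1.163034 − 1.123582)/15 = 1.165664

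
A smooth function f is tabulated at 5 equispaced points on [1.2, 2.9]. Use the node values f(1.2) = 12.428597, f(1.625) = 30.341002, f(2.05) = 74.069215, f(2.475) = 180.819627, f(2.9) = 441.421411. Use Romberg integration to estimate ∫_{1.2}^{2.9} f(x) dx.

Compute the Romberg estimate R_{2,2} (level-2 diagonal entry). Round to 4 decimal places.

204.4329

R_{0,0} (trapezoid, 1 panel, h=1.7000): 385.772507
R_{1,0} (trapezoid, 2 panels, h=0.8500): 255.845086
R_{2,0} (trapezoid, 4 panels, h=0.4250): 217.665810
R_{1,1} = 255.845086 + (255.845086 − 385.772507)/3 = 212.535946
R_{2,1} = 217.665810 + (217.665810 − 255.845086)/3 = 204.939385
R_{2,2} = 204.939385 + (204.939385 − 212.535946)/15 = 204.432948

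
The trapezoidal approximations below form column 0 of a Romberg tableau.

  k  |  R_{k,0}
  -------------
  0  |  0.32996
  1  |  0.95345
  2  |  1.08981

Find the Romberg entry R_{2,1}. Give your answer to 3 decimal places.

1.135

Richardson extrapolation on the trapezoidal column (denominator 4−1=3):
R_{2,1} = 1.08981 + (1.08981 − 0.95345)/3 = 1.13526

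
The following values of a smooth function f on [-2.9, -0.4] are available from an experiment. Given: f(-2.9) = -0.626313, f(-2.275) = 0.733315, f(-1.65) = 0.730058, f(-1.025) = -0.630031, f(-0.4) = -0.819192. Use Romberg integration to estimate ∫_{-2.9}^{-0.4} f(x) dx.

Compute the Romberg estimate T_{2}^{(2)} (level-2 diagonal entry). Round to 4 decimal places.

T_{0}^{(0)} (trapezoid, 1 panel, h=2.5000): -1.806881
T_{1}^{(0)} (trapezoid, 2 panels, h=1.2500): 0.009132
T_{2}^{(0)} (trapezoid, 4 panels, h=0.6250): 0.069118
T_{1}^{(1)} = 0.009132 + (0.009132 − (-1.806881))/3 = 0.614470
T_{2}^{(1)} = 0.069118 + (0.069118 − 0.009132)/3 = 0.089113
T_{2}^{(2)} = 0.089113 + (0.089113 − 0.614470)/15 = 0.054089

0.0541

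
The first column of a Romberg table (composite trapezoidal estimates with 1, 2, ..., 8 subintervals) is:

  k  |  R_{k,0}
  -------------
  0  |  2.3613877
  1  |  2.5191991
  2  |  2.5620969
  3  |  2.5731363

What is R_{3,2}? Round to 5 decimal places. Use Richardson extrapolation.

2.57684

Richardson extrapolation on the trapezoidal column (denominator 4−1=3):
R_{2,1} = (4·2.5620969 − 2.5191991) / 3 = 2.5763962
R_{3,1} = 2.5731363 + (2.5731363 − 2.5620969)/3 = 2.5768161
R_{3,2} = 2.5768161 + (2.5768161 − 2.5763962)/15 = 2.5768441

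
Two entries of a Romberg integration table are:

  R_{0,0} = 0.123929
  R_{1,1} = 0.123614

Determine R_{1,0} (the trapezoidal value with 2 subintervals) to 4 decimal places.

0.1237

From R_{1,1} = (4·R_{1,0} − R_{0,0})/3, solve for R_{1,0}:
4·R_{1,0} = 3·0.123614 + 0.123929 = 0.494771
R_{1,0} = 0.123693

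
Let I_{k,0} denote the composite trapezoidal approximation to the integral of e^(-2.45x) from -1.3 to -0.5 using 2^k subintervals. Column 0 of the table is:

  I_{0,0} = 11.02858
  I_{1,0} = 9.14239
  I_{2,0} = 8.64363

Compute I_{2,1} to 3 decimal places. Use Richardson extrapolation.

Richardson extrapolation on the trapezoidal column (denominator 4−1=3):
I_{2,1} = 8.64363 + (8.64363 − 9.14239)/3 = 8.47738
(Column j=1 coincides with Simpson's rule on the same nodes.)

8.477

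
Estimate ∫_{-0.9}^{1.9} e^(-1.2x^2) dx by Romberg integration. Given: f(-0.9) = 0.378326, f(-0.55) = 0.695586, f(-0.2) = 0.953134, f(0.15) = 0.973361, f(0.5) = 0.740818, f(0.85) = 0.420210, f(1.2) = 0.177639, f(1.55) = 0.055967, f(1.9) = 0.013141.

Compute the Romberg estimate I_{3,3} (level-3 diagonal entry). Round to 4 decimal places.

1.4828

I_{0,0} (trapezoid, 1 panel, h=2.8000): 0.548054
I_{1,0} (trapezoid, 2 panels, h=1.4000): 1.311172
I_{2,0} (trapezoid, 4 panels, h=0.7000): 1.447127
I_{3,0} (trapezoid, 8 panels, h=0.3500): 1.474357
I_{1,1} = 1.311172 + (1.311172 − 0.548054)/3 = 1.565545
I_{2,1} = 1.447127 + (1.447127 − 1.311172)/3 = 1.492445
I_{3,1} = 1.474357 + (1.474357 − 1.447127)/3 = 1.483434
I_{2,2} = 1.492445 + (1.492445 − 1.565545)/15 = 1.487572
I_{3,2} = 1.483434 + (1.483434 − 1.492445)/15 = 1.482833
I_{3,3} = 1.482833 + (1.482833 − 1.487572)/63 = 1.482758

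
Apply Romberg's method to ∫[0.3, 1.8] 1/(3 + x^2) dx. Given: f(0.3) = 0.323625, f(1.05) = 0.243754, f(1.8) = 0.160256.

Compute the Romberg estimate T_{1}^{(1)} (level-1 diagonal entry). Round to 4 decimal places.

T_{0}^{(0)} (trapezoid, 1 panel, h=1.5000): 0.362911
T_{1}^{(0)} (trapezoid, 2 panels, h=0.7500): 0.364271
T_{1}^{(1)} = 0.364271 + (0.364271 − 0.362911)/3 = 0.364724

0.3647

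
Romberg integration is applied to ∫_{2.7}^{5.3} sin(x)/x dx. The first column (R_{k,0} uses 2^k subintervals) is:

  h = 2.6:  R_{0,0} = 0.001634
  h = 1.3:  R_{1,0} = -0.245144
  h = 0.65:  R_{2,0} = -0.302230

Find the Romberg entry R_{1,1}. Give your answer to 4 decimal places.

-0.3274

Richardson extrapolation on the trapezoidal column (denominator 4−1=3):
R_{1,1} = -0.245144 + (-0.245144 − 0.001634)/3 = -0.327403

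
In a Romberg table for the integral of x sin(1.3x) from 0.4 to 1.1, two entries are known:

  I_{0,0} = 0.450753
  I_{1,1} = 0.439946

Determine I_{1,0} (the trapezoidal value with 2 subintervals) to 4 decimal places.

From I_{1,1} = (4·I_{1,0} − I_{0,0})/3, solve for I_{1,0}:
4·I_{1,0} = 3·0.439946 + 0.450753 = 1.770591
I_{1,0} = 0.442648

0.4426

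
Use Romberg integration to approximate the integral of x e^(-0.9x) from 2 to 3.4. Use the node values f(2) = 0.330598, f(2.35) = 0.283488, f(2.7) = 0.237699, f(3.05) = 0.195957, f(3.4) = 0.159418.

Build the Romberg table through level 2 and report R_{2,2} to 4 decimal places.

0.3364

R_{0,0} (trapezoid, 1 panel, h=1.4000): 0.343011
R_{1,0} (trapezoid, 2 panels, h=0.7000): 0.337895
R_{2,0} (trapezoid, 4 panels, h=0.3500): 0.336753
R_{1,1} = 0.337895 + (0.337895 − 0.343011)/3 = 0.336190
R_{2,1} = 0.336753 + (0.336753 − 0.337895)/3 = 0.336372
R_{2,2} = 0.336372 + (0.336372 − 0.336190)/15 = 0.336384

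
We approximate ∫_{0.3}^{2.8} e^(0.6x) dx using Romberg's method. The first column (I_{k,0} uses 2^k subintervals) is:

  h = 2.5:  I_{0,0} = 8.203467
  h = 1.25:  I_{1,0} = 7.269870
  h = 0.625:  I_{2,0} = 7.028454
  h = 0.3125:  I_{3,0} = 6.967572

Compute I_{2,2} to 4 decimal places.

I_{1,1} = 7.269870 + (7.269870 − 8.203467)/3 = 6.958671
I_{2,1} = (4·7.028454 − 7.269870) / 3 = 6.947982
I_{2,2} = (16·6.947982 − 6.958671) / 15 = 6.947269

6.9473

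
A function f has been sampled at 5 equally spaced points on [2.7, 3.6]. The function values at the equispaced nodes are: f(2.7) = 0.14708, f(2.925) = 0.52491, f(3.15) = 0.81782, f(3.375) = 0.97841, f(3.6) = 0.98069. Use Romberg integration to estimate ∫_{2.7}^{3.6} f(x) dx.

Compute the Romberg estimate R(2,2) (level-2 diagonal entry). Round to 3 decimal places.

0.658

R(0,0) (trapezoid, 1 panel, h=0.9000): 0.50750
R(1,0) (trapezoid, 2 panels, h=0.4500): 0.62177
R(2,0) (trapezoid, 4 panels, h=0.2250): 0.64913
R(1,1) = 0.62177 + (0.62177 − 0.50750)/3 = 0.65986
R(2,1) = 0.64913 + (0.64913 − 0.62177)/3 = 0.65825
R(2,2) = 0.65825 + (0.65825 − 0.65986)/15 = 0.65814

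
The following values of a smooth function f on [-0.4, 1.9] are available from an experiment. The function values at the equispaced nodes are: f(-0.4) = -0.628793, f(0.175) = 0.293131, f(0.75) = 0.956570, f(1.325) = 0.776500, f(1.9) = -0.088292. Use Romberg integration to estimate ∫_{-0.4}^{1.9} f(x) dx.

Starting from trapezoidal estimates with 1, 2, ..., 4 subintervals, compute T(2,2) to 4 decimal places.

1.0398

T(0,0) (trapezoid, 1 panel, h=2.3000): -0.824648
T(1,0) (trapezoid, 2 panels, h=1.1500): 0.687732
T(2,0) (trapezoid, 4 panels, h=0.5750): 0.958904
T(1,1) = 0.687732 + (0.687732 − (-0.824648))/3 = 1.191859
T(2,1) = 0.958904 + (0.958904 − 0.687732)/3 = 1.049295
T(2,2) = 1.049295 + (1.049295 − 1.191859)/15 = 1.039791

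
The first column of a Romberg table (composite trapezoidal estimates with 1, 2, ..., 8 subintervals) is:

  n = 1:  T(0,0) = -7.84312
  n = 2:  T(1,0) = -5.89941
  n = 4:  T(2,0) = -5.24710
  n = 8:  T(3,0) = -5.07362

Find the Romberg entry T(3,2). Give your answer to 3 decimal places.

T(2,1) = (4·(-5.24710) − (-5.89941)) / 3 = -5.02966
T(3,1) = (4·(-5.07362) − (-5.24710)) / 3 = -5.01579
T(3,2) = -5.01579 + (-5.01579 − (-5.02966))/15 = -5.01487

-5.015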